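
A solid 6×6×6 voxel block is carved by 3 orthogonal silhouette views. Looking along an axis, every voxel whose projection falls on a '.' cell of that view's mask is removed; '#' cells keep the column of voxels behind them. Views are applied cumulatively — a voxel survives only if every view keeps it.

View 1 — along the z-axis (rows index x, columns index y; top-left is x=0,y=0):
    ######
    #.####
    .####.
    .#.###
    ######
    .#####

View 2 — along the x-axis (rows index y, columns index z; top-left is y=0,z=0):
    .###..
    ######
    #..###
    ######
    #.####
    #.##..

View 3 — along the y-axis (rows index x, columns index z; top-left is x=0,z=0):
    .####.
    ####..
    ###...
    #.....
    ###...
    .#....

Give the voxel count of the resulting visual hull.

voxel count = 61

full grid |V| = 216
after view 1 [z-axis, 30 of 36 cells solid] → remaining = 180
after view 2 [x-axis, 27 of 36 cells solid] → remaining = 140
after view 3 [y-axis, 16 of 36 cells solid] → remaining = 61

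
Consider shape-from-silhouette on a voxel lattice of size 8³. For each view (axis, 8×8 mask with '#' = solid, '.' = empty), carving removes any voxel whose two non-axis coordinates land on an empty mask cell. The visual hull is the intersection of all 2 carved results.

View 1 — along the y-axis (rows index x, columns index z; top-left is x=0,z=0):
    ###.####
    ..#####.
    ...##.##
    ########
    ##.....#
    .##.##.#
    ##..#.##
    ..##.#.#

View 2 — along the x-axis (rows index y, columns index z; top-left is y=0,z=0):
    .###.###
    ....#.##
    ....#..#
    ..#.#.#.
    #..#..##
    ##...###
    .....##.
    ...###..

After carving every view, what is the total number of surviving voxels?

149 voxels

before carving: 512 voxels (8×8×8)
carve view 1 (along y, XZ-mask fill 41/64): 328 voxels remain
carve view 2 (along x, YZ-mask fill 28/64): 149 voxels remain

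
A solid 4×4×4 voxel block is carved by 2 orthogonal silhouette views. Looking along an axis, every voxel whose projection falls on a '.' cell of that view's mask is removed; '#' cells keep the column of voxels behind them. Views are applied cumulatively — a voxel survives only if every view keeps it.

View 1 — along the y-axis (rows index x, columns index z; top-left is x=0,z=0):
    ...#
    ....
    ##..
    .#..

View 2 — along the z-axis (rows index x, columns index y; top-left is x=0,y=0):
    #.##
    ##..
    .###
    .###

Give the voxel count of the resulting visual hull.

start: 4×4×4 = 64 voxels
  1. axis=1 (XZ plane), |mask|=4  ⇒  voxels=16
  2. axis=2 (XY plane), |mask|=11  ⇒  voxels=12

voxel count = 12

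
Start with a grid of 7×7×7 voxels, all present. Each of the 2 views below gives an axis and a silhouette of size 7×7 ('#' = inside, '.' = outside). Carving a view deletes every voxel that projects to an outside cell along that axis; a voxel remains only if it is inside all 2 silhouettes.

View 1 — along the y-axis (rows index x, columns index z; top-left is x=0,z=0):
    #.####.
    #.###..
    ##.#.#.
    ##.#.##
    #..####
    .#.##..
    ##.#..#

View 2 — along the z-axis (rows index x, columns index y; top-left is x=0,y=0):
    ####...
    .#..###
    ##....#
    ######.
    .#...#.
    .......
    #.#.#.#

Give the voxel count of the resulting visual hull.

initial block: 7^3 = 343
V1 y: intersect with XZ mask (30 set) -- 210 left
V2 z: intersect with XY mask (23 set) -- 104 left

voxel count = 104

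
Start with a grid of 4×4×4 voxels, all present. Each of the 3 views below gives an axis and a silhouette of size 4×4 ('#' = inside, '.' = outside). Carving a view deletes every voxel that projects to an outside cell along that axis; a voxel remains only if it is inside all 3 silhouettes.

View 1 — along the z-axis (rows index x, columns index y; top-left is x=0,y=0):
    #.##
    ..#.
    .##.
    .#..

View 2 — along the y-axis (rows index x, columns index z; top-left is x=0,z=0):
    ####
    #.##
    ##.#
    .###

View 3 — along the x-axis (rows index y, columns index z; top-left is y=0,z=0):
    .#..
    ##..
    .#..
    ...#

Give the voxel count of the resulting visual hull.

remaining voxels: 7

initial block: 4^3 = 64
V1 z: intersect with XY mask (7 set) -- 28 left
V2 y: intersect with XZ mask (13 set) -- 24 left
V3 x: intersect with YZ mask (5 set) -- 7 left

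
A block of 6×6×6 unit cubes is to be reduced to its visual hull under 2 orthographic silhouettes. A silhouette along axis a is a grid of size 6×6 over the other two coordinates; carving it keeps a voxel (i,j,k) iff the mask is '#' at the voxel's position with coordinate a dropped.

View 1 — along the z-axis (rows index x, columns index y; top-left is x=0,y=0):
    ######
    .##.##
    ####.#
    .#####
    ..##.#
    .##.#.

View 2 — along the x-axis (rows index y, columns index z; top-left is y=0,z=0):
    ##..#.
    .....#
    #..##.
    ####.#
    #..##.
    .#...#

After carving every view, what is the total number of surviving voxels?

|visual hull| = 71

full grid |V| = 216
step 1: project along z, AND mask (26/36) → |grid| = 156
step 2: project along x, AND mask (17/36) → |grid| = 71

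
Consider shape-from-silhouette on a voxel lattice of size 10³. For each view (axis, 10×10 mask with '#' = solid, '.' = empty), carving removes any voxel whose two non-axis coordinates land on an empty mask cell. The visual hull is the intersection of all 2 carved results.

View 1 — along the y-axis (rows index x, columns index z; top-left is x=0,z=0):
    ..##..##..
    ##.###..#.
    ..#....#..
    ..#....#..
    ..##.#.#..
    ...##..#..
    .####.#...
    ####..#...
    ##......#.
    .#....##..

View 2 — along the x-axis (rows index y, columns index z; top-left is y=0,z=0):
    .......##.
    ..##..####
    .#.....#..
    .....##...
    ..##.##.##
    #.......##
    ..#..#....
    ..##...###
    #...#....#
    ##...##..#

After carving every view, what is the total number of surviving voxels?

voxel count = 122

before carving: 1000 voxels (10×10×10)
  1. axis=1 (XZ plane), |mask|=37  ⇒  voxels=370
  2. axis=0 (YZ plane), |mask|=36  ⇒  voxels=122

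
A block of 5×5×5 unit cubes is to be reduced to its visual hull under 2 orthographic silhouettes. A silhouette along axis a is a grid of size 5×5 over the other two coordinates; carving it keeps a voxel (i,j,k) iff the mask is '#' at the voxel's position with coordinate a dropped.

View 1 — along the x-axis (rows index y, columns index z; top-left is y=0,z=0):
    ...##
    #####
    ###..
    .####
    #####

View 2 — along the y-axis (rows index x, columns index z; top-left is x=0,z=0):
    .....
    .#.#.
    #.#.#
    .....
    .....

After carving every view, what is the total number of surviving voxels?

initial block: 5^3 = 125
after view 1 [x-axis, 19 of 25 cells solid] → remaining = 95
after view 2 [y-axis, 5 of 25 cells solid] → remaining = 19

remaining voxels: 19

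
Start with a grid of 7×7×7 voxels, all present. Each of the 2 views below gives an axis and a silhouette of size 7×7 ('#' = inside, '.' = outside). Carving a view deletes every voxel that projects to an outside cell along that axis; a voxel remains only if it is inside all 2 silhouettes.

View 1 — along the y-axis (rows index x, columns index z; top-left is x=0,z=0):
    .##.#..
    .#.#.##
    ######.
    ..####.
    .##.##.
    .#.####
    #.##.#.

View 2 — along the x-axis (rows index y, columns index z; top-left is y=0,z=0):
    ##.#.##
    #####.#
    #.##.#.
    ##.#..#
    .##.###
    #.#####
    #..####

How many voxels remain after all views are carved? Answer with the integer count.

|visual hull| = 144

start: 7×7×7 = 343 voxels
V1 y: intersect with XZ mask (30 set) -- 210 left
V2 x: intersect with YZ mask (35 set) -- 144 left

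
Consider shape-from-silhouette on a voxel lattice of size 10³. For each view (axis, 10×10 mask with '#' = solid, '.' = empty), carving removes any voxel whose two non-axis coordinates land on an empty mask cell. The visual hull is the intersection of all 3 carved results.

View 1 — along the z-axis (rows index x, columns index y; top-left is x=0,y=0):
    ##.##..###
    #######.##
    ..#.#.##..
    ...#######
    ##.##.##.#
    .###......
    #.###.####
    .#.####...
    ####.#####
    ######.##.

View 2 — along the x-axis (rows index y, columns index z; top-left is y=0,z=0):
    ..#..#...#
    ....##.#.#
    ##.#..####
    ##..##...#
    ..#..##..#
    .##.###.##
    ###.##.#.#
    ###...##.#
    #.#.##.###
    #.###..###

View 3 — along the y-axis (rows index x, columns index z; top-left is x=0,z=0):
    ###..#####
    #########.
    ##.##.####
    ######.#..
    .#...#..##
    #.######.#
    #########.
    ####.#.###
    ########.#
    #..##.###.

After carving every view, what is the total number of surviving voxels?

279 voxels

before carving: 1000 voxels (10×10×10)
after view 1 [z-axis, 67 of 100 cells solid] → remaining = 670
after view 2 [x-axis, 57 of 100 cells solid] → remaining = 375
after view 3 [y-axis, 76 of 100 cells solid] → remaining = 279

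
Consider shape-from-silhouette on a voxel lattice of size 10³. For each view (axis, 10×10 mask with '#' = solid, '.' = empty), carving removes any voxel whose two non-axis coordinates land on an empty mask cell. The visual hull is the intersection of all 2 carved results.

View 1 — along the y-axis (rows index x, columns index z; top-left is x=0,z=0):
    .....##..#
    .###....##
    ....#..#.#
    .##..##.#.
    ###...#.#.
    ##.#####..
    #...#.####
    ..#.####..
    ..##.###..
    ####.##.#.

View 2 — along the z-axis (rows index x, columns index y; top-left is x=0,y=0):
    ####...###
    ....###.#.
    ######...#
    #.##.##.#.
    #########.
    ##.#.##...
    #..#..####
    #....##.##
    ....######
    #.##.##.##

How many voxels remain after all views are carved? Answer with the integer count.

initial block: 10^3 = 1000
  1. axis=1 (XZ plane), |mask|=51  ⇒  voxels=510
  2. axis=2 (XY plane), |mask|=62  ⇒  voxels=312

voxel count = 312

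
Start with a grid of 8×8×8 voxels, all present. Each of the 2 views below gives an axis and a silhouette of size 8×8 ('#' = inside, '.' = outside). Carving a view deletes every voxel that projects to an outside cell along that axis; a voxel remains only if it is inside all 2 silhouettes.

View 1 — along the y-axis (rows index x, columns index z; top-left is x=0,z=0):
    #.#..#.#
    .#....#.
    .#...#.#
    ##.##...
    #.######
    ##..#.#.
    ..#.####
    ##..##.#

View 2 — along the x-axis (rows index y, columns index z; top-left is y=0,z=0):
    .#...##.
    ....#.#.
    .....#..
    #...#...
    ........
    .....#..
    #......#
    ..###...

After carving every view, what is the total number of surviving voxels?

start: 8×8×8 = 512 voxels
after view 1 [y-axis, 34 of 64 cells solid] → remaining = 272
after view 2 [x-axis, 14 of 64 cells solid] → remaining = 63

remaining voxels: 63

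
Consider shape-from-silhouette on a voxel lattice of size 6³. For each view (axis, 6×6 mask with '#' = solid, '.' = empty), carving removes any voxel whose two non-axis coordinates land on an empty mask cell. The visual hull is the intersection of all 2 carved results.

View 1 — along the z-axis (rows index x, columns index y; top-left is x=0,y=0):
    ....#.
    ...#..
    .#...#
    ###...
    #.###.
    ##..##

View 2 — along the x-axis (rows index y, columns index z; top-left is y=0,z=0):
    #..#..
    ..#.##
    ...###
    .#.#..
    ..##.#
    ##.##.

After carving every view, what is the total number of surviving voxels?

initial block: 6^3 = 216
after view 1 [z-axis, 15 of 36 cells solid] → remaining = 90
after view 2 [x-axis, 17 of 36 cells solid] → remaining = 42

remaining voxels: 42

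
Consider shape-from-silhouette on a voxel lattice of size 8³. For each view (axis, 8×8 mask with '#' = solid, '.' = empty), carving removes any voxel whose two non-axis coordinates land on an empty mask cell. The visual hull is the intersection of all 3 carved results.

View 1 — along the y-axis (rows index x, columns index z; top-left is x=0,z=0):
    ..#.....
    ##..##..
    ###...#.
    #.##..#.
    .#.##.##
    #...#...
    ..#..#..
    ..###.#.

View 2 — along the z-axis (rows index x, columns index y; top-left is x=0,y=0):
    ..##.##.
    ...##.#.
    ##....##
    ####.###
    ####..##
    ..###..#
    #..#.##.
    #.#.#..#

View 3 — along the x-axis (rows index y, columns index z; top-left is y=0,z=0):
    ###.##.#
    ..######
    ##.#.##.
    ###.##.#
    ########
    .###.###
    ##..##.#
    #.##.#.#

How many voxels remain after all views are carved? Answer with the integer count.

81 voxels

before carving: 512 voxels (8×8×8)
V1 y: intersect with XZ mask (26 set) -- 208 left
V2 z: intersect with XY mask (36 set) -- 122 left
V3 x: intersect with YZ mask (47 set) -- 81 left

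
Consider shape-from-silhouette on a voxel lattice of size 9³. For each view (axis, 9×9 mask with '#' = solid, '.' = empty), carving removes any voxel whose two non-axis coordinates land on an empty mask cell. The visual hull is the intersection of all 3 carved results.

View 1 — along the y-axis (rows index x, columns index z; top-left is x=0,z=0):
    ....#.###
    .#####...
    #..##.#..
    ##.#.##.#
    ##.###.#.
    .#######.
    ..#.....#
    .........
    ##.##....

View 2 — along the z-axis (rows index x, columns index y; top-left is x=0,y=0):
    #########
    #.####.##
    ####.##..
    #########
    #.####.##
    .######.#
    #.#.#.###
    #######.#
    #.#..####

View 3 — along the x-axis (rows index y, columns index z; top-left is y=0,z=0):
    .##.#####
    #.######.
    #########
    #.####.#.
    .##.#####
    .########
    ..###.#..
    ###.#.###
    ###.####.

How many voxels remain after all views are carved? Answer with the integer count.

|visual hull| = 215

start: 9×9×9 = 729 voxels
[1] y-view keeps 38 columns → grid now 342
[2] z-view keeps 65 columns → grid now 276
[3] x-view keeps 62 columns → grid now 215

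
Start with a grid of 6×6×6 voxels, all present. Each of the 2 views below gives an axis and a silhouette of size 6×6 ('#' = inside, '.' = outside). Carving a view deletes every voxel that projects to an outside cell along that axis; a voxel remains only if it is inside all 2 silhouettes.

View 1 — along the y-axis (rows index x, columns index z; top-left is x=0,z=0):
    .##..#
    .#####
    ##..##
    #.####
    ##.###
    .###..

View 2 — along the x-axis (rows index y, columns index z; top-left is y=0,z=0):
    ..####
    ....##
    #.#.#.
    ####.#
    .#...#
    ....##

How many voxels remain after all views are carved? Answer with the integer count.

voxel count = 77

full grid |V| = 216
carve view 1 (along y, XZ-mask fill 25/36): 150 voxels remain
carve view 2 (along x, YZ-mask fill 18/36): 77 voxels remain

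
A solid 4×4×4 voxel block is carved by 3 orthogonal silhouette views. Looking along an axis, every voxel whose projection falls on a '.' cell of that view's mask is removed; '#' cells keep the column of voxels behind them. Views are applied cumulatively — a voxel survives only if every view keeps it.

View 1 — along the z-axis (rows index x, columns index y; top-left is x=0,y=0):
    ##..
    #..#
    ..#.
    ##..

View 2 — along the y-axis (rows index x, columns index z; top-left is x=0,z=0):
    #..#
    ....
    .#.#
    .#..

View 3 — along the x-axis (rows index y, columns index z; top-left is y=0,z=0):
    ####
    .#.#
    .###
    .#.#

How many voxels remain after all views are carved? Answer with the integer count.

7 voxels

initial block: 4^3 = 64
V1 z: intersect with XY mask (7 set) -- 28 left
V2 y: intersect with XZ mask (5 set) -- 8 left
V3 x: intersect with YZ mask (11 set) -- 7 left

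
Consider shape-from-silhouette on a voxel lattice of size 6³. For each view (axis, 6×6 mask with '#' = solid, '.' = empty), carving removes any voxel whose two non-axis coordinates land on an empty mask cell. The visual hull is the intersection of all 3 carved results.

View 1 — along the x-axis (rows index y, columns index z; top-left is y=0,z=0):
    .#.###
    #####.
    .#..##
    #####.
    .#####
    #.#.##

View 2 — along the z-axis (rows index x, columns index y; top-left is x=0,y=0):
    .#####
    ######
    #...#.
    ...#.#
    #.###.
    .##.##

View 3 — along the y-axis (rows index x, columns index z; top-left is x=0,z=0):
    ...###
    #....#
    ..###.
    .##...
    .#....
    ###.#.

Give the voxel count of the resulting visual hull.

remaining voxels: 42

before carving: 216 voxels (6×6×6)
  1. axis=0 (YZ plane), |mask|=26  ⇒  voxels=156
  2. axis=2 (XY plane), |mask|=23  ⇒  voxels=100
  3. axis=1 (XZ plane), |mask|=15  ⇒  voxels=42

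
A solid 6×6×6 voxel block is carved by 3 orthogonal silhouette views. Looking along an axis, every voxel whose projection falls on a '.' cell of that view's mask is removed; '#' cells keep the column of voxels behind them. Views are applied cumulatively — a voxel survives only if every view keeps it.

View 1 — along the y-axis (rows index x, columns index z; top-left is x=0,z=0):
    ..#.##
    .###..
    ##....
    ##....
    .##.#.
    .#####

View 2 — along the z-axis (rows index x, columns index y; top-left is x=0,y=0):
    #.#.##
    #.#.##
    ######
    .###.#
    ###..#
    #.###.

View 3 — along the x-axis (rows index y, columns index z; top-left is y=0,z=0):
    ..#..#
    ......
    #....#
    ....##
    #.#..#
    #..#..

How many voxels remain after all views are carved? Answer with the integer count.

before carving: 216 voxels (6×6×6)
[1] y-view keeps 18 columns → grid now 108
[2] z-view keeps 26 columns → grid now 76
[3] x-view keeps 11 columns → grid now 21

remaining voxels: 21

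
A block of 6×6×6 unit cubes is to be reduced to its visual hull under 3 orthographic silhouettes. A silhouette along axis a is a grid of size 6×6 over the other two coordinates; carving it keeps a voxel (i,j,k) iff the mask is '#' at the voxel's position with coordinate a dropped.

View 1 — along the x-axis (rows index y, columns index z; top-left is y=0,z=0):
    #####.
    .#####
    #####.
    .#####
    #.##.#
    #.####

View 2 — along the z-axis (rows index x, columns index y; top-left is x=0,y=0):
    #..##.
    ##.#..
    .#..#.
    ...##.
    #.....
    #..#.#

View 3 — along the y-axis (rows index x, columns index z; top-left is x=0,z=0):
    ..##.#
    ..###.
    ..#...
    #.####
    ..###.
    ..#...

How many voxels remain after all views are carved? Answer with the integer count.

|visual hull| = 33

initial block: 6^3 = 216
carve view 1 (along x, YZ-mask fill 29/36): 174 voxels remain
carve view 2 (along z, XY-mask fill 14/36): 67 voxels remain
carve view 3 (along y, XZ-mask fill 16/36): 33 voxels remain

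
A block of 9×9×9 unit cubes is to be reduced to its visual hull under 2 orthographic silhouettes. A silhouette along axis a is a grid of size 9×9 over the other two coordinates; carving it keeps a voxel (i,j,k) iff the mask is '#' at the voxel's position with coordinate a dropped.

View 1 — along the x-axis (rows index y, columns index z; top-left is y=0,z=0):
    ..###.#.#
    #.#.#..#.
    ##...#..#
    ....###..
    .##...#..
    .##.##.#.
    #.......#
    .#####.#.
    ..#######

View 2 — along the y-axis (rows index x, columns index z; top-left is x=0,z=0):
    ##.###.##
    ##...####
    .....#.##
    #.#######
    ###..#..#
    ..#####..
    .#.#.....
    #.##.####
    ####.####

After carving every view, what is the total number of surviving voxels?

initial block: 9^3 = 729
after view 1 [x-axis, 39 of 81 cells solid] → remaining = 351
after view 2 [y-axis, 51 of 81 cells solid] → remaining = 216

voxel count = 216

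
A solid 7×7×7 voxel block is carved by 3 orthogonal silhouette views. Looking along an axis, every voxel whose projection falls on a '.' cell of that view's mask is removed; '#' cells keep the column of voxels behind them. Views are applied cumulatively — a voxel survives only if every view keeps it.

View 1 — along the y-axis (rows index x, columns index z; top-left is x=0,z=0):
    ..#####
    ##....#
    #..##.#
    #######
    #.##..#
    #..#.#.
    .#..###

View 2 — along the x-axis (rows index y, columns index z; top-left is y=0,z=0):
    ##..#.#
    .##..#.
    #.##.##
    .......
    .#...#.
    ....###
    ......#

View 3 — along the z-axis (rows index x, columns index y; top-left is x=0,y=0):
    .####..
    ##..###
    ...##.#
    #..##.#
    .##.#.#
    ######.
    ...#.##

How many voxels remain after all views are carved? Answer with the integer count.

|visual hull| = 39

initial block: 7^3 = 343
step 1: project along y, AND mask (30/49) → |grid| = 210
step 2: project along x, AND mask (18/49) → |grid| = 78
step 3: project along z, AND mask (29/49) → |grid| = 39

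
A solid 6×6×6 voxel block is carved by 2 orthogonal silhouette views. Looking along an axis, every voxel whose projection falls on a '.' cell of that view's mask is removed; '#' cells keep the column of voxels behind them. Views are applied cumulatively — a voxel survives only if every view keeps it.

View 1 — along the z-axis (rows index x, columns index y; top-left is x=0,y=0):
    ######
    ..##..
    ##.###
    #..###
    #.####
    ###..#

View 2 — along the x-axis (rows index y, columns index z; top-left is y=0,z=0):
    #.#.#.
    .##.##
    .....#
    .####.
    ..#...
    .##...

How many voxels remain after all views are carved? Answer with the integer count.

voxel count = 65

initial block: 6^3 = 216
carve view 1 (along z, XY-mask fill 26/36): 156 voxels remain
carve view 2 (along x, YZ-mask fill 15/36): 65 voxels remain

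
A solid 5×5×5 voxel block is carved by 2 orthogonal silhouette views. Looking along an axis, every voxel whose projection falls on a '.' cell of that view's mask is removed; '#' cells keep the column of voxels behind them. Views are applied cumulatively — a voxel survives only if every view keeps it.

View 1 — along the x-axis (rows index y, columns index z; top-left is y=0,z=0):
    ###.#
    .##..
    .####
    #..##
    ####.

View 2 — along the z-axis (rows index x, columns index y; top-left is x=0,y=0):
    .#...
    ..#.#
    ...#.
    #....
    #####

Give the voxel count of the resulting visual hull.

full grid |V| = 125
V1 x: intersect with YZ mask (17 set) -- 85 left
V2 z: intersect with XY mask (10 set) -- 34 left

remaining voxels: 34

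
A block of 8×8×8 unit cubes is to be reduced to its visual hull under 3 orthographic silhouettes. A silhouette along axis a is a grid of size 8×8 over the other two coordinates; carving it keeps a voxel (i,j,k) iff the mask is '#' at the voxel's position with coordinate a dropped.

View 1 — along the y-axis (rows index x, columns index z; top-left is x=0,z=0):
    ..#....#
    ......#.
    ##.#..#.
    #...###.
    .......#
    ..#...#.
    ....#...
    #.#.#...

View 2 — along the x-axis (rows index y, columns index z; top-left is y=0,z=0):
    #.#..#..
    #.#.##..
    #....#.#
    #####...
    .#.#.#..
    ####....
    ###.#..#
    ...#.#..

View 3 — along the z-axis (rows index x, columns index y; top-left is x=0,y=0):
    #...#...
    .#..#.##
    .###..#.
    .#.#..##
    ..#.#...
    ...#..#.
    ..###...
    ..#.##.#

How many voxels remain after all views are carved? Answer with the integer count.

23 voxels

start: 8×8×8 = 512 voxels
after view 1 [y-axis, 18 of 64 cells solid] → remaining = 144
after view 2 [x-axis, 29 of 64 cells solid] → remaining = 59
after view 3 [z-axis, 25 of 64 cells solid] → remaining = 23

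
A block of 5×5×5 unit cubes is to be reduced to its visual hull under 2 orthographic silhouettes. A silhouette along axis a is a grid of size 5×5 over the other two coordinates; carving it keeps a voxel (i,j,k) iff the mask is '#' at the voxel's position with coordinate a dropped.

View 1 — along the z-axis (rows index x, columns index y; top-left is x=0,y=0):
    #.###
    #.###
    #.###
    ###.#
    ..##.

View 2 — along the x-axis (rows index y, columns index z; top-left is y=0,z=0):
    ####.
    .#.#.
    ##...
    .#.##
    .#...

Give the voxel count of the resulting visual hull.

44 voxels

start: 5×5×5 = 125 voxels
V1 z: intersect with XY mask (18 set) -- 90 left
V2 x: intersect with YZ mask (12 set) -- 44 left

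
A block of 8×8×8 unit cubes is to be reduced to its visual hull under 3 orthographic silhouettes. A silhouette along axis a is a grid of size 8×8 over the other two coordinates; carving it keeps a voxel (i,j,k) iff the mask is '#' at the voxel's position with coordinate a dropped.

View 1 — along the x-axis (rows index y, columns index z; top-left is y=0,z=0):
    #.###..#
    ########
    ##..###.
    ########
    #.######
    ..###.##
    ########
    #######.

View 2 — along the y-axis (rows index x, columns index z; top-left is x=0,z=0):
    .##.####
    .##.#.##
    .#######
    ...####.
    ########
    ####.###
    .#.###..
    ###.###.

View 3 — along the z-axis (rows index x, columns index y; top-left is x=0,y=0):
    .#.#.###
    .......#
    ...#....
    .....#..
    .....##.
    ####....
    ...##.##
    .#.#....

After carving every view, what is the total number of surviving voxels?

remaining voxels: 103

start: 8×8×8 = 512 voxels
step 1: project along x, AND mask (53/64) → |grid| = 424
step 2: project along y, AND mask (47/64) → |grid| = 310
step 3: project along z, AND mask (20/64) → |grid| = 103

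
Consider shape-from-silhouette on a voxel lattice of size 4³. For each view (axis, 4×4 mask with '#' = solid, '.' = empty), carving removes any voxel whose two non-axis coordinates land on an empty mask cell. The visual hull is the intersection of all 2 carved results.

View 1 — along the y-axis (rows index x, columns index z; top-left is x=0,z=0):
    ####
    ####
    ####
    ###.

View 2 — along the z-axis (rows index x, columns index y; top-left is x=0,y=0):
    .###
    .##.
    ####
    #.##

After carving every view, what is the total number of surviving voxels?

start: 4×4×4 = 64 voxels
carve view 1 (along y, XZ-mask fill 15/16): 60 voxels remain
carve view 2 (along z, XY-mask fill 12/16): 45 voxels remain

|visual hull| = 45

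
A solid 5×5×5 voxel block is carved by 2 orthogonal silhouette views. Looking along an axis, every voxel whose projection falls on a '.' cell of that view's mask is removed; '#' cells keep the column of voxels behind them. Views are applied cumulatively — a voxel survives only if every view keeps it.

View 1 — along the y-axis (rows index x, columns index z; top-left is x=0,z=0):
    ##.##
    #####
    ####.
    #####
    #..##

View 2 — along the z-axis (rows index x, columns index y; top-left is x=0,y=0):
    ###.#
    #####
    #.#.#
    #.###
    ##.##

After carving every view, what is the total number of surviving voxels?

initial block: 5^3 = 125
V1 y: intersect with XZ mask (21 set) -- 105 left
V2 z: intersect with XY mask (20 set) -- 85 left

85 voxels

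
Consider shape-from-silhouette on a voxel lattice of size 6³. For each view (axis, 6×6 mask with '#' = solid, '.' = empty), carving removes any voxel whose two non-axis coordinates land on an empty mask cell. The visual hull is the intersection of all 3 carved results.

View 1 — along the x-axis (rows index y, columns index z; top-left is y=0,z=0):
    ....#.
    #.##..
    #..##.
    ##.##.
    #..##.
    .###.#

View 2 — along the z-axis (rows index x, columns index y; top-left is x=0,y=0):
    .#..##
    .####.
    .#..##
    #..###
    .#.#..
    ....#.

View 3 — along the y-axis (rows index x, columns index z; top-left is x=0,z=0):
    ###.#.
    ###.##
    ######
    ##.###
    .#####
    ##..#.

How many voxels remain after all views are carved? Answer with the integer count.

before carving: 216 voxels (6×6×6)
V1 x: intersect with YZ mask (18 set) -- 108 left
V2 z: intersect with XY mask (17 set) -- 55 left
V3 y: intersect with XZ mask (28 set) -- 43 left

43 voxels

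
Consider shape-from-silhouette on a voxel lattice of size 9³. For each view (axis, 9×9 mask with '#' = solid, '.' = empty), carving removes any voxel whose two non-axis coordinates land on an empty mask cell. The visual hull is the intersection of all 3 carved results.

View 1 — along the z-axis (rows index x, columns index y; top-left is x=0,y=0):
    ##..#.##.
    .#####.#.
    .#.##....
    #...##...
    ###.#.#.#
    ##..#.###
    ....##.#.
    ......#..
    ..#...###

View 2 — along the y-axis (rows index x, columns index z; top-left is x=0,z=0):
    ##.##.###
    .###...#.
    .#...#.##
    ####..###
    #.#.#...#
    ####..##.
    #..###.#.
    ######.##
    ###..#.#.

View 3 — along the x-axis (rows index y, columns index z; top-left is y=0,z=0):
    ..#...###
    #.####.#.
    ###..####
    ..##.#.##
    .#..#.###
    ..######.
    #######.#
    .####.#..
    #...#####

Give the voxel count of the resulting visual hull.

voxel count = 127

initial block: 9^3 = 729
  1. axis=2 (XY plane), |mask|=37  ⇒  voxels=333
  2. axis=1 (XZ plane), |mask|=50  ⇒  voxels=195
  3. axis=0 (YZ plane), |mask|=52  ⇒  voxels=127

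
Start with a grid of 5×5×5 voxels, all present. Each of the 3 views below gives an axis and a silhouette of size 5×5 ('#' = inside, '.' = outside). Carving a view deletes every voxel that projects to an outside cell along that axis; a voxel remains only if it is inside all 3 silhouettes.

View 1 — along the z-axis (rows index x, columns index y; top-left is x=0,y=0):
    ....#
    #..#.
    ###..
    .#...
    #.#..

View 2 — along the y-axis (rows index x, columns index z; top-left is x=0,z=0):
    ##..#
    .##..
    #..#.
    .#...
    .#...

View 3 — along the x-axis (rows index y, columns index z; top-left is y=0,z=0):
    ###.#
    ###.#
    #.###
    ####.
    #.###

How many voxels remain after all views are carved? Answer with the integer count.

12 voxels

before carving: 125 voxels (5×5×5)
V1 z: intersect with XY mask (9 set) -- 45 left
V2 y: intersect with XZ mask (9 set) -- 16 left
V3 x: intersect with YZ mask (20 set) -- 12 left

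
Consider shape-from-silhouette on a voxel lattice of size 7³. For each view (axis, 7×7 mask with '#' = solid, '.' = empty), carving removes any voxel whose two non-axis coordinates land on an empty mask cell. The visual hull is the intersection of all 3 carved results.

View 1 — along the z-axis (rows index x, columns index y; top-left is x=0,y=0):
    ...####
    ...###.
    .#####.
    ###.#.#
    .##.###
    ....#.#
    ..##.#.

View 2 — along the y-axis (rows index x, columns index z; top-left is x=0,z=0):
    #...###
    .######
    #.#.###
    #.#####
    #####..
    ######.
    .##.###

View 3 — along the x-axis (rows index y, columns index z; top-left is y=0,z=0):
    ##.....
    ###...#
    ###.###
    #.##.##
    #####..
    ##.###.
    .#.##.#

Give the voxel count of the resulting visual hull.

remaining voxels: 94

full grid |V| = 343
  1. axis=2 (XY plane), |mask|=27  ⇒  voxels=189
  2. axis=1 (XZ plane), |mask|=37  ⇒  voxels=141
  3. axis=0 (YZ plane), |mask|=31  ⇒  voxels=94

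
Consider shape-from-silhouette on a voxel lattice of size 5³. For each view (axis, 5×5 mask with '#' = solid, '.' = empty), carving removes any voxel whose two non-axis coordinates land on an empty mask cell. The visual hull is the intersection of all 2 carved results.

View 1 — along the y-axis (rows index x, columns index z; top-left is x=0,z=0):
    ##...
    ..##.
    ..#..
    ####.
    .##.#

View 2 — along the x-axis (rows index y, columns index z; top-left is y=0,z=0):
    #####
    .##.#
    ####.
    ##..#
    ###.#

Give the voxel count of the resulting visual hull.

remaining voxels: 47

full grid |V| = 125
  1. axis=1 (XZ plane), |mask|=12  ⇒  voxels=60
  2. axis=0 (YZ plane), |mask|=19  ⇒  voxels=47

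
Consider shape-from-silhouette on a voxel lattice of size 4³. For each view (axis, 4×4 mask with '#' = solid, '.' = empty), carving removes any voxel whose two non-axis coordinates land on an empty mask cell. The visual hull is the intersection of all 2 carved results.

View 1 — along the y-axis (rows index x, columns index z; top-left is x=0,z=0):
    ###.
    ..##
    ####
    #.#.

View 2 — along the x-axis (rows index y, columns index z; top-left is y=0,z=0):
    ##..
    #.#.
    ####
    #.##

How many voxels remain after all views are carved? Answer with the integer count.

voxel count = 32

start: 4×4×4 = 64 voxels
[1] y-view keeps 11 columns → grid now 44
[2] x-view keeps 11 columns → grid now 32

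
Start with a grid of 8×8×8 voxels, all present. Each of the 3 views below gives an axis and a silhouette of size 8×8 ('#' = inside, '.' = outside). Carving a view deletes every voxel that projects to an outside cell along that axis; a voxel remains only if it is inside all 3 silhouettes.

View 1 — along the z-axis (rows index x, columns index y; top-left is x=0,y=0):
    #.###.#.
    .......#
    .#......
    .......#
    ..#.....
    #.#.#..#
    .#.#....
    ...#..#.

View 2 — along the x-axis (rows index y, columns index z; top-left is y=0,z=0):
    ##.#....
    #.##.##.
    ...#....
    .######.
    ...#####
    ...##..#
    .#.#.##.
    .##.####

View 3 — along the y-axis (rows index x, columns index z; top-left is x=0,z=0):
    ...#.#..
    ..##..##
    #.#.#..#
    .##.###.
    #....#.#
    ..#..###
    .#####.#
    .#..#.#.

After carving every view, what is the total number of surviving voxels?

before carving: 512 voxels (8×8×8)
[1] z-view keeps 17 columns → grid now 136
[2] x-view keeps 33 columns → grid now 73
[3] y-view keeps 31 columns → grid now 38

voxel count = 38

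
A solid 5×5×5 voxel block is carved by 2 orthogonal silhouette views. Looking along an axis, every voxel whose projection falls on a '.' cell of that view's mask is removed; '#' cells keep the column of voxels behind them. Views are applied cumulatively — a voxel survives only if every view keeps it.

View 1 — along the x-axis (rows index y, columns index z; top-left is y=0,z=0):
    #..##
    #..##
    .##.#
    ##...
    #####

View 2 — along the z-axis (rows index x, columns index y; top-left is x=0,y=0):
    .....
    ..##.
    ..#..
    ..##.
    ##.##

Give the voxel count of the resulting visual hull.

start: 5×5×5 = 125 voxels
  1. axis=0 (YZ plane), |mask|=16  ⇒  voxels=80
  2. axis=2 (XY plane), |mask|=9  ⇒  voxels=26

remaining voxels: 26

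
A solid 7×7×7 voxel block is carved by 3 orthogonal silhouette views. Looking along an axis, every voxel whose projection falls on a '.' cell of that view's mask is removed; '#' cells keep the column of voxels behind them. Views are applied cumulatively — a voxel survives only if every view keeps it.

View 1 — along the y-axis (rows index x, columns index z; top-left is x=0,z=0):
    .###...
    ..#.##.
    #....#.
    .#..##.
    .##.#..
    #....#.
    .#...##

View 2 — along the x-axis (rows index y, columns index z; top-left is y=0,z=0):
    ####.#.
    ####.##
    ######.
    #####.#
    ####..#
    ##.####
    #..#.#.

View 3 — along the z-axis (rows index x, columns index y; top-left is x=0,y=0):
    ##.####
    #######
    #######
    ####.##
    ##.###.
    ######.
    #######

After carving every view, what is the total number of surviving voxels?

|visual hull| = 89

before carving: 343 voxels (7×7×7)
after view 1 [y-axis, 19 of 49 cells solid] → remaining = 133
after view 2 [x-axis, 37 of 49 cells solid] → remaining = 98
after view 3 [z-axis, 44 of 49 cells solid] → remaining = 89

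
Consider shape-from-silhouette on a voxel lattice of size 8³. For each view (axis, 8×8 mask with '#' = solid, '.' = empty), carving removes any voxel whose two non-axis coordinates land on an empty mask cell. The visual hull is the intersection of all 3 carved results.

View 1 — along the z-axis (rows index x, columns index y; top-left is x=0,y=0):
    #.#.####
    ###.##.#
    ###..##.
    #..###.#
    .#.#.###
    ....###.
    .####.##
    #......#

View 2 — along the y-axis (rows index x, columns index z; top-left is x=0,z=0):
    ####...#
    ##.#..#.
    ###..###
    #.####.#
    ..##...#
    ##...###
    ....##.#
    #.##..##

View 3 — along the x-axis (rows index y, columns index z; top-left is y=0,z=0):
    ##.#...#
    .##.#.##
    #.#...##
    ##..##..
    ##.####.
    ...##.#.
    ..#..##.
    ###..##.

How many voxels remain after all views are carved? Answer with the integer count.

start: 8×8×8 = 512 voxels
step 1: project along z, AND mask (38/64) → |grid| = 304
step 2: project along y, AND mask (37/64) → |grid| = 172
step 3: project along x, AND mask (34/64) → |grid| = 88

|visual hull| = 88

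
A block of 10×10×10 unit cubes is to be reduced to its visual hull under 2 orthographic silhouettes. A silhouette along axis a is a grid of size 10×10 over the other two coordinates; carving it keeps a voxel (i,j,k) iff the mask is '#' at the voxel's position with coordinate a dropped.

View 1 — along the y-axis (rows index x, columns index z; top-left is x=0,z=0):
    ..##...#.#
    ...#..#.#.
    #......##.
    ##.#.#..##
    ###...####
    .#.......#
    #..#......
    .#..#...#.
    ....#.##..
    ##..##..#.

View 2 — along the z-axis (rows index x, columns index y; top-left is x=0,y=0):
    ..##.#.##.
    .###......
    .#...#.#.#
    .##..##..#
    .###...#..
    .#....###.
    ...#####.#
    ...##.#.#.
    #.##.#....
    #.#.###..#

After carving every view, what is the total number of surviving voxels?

173 voxels

initial block: 10^3 = 1000
[1] y-view keeps 38 columns → grid now 380
[2] z-view keeps 45 columns → grid now 173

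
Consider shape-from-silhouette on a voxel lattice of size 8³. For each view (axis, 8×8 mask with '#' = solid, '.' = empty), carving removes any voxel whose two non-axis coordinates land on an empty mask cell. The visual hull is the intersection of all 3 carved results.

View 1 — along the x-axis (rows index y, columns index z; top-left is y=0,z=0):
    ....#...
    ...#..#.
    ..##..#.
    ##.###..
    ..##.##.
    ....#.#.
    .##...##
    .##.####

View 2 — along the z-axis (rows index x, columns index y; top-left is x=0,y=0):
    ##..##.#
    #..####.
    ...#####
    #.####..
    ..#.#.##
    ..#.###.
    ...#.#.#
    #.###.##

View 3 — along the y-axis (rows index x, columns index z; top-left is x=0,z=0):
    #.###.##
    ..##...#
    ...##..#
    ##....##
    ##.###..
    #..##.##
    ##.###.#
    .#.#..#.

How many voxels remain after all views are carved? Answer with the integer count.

64 voxels

start: 8×8×8 = 512 voxels
step 1: project along x, AND mask (27/64) → |grid| = 216
step 2: project along z, AND mask (37/64) → |grid| = 133
step 3: project along y, AND mask (35/64) → |grid| = 64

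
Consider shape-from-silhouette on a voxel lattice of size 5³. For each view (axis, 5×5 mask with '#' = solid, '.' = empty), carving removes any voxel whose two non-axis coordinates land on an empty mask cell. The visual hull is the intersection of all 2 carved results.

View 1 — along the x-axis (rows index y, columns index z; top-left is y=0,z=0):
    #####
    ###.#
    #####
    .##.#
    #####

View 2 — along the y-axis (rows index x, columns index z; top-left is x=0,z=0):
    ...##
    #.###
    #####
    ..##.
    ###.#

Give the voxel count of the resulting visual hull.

|visual hull| = 74

start: 5×5×5 = 125 voxels
V1 x: intersect with YZ mask (22 set) -- 110 left
V2 y: intersect with XZ mask (17 set) -- 74 left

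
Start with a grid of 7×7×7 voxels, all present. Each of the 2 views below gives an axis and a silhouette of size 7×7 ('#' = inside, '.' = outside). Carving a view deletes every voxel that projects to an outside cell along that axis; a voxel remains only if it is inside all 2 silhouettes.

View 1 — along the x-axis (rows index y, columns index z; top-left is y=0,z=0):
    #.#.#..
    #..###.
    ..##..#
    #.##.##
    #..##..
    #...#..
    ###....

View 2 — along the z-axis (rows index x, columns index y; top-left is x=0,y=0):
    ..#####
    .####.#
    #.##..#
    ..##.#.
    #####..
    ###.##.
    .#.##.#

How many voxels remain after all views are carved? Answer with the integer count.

106 voxels

before carving: 343 voxels (7×7×7)
step 1: project along x, AND mask (23/49) → |grid| = 161
step 2: project along z, AND mask (31/49) → |grid| = 106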